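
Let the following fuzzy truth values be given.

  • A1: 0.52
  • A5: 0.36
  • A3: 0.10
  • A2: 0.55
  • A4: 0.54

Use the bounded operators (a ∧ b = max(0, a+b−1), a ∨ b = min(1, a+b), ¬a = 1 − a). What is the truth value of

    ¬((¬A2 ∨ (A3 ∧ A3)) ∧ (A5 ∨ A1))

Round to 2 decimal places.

0.67

¬A2 = 1 − 0.55 = 0.45
A3 ∧ A3 = max(0, a+b−1) on (0.10, 0.10) = 0.00
¬A2 ∨ (A3 ∧ A3) = min(1, a+b) on (0.45, 0.00) = 0.45
A5 ∨ A1 = min(1, a+b) on (0.36, 0.52) = 0.88
(¬A2 ∨ (A3 ∧ A3)) ∧ (A5 ∨ A1) = max(0, a+b−1) on (0.45, 0.88) = 0.33
¬((¬A2 ∨ (A3 ∧ A3)) ∧ (A5 ∨ A1)) = 1 − 0.33 = 0.67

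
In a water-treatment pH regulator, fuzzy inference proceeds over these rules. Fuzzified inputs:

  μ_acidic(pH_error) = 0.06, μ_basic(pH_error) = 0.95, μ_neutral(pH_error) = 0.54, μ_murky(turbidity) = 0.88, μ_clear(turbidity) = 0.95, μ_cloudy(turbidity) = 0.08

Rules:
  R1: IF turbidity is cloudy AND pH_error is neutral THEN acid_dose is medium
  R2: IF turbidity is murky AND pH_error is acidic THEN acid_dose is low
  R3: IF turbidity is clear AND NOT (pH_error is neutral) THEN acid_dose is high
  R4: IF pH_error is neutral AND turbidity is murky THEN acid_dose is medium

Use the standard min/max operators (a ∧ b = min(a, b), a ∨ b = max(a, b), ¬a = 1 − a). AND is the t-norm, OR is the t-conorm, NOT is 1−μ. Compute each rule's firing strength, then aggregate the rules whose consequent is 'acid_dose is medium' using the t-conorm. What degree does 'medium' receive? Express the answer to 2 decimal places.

0.54

R1: cloudy=0.08, neutral=0.54; AND[min(a, b)] → w = 0.08
R2: murky=0.88, acidic=0.06; AND[min(a, b)] → w = 0.06
R3: clear=0.95, ¬neutral=1−0.54=0.46; AND[min(a, b)] → w = 0.46
R4: neutral=0.54, murky=0.88; AND[min(a, b)] → w = 0.54
Rules with consequent 'medium': {R1, R4} → strengths 0.08, 0.54
Aggregate via t-conorm [max(a, b)]: 0.54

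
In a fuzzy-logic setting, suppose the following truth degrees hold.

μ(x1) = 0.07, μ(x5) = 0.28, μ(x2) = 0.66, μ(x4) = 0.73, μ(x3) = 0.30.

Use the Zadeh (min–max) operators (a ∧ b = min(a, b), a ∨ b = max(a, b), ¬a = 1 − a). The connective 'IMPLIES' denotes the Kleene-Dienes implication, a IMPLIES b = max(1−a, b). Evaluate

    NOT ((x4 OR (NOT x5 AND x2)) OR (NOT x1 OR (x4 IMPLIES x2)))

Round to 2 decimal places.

0.07

NOT x5 = 1 − 0.28 = 0.72
NOT x5 AND x2 = min(a, b) on (0.72, 0.66) = 0.66
x4 OR (NOT x5 AND x2) = max(a, b) on (0.73, 0.66) = 0.73
NOT x1 = 1 − 0.07 = 0.93
x4 IMPLIES x2  [Kleene-Dienes: max(1−a, b)] with a=0.73, b=0.66 → 0.66
NOT x1 OR (x4 IMPLIES x2) = max(a, b) on (0.93, 0.66) = 0.93
(x4 OR (NOT x5 AND x2)) OR (NOT x1 OR (x4 IMPLIES x2)) = max(a, b) on (0.73, 0.93) = 0.93
NOT ((x4 OR (NOT x5 AND x2)) OR (NOT x1 OR (x4 IMPLIES x2))) = 1 − 0.93 = 0.07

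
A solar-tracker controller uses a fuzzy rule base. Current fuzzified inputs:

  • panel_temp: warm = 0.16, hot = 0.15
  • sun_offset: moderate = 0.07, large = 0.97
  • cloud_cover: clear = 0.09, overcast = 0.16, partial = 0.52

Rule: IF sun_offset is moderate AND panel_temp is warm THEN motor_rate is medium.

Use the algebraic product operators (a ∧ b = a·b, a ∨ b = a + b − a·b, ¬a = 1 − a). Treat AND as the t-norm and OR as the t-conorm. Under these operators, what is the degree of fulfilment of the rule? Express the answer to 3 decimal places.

firing strength: moderate=0.07, warm=0.16; AND[a·b] → w = 0.0112

0.011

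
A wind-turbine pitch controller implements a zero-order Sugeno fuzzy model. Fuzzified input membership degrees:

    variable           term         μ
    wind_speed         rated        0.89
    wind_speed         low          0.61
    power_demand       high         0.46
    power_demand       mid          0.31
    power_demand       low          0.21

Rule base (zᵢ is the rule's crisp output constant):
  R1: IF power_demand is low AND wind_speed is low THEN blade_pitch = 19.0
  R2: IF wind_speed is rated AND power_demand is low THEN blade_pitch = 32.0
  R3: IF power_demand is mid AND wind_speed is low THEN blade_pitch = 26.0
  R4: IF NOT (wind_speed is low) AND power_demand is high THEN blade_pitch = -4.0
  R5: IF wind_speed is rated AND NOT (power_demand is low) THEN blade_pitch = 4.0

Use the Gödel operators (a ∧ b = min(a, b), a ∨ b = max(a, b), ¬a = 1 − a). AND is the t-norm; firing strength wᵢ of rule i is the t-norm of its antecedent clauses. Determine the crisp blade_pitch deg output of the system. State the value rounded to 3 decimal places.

10.665

R1 (z=19.0): low=0.21, low=0.61; AND[min(a, b)] → w = 0.21
R2 (z=32.0): rated=0.89, low=0.21; AND[min(a, b)] → w = 0.21
R3 (z=26.0): mid=0.31, low=0.61; AND[min(a, b)] → w = 0.31
R4 (z=-4.0): ¬low=1−0.61=0.39, high=0.46; AND[min(a, b)] → w = 0.39
R5 (z=4.0): rated=0.89, ¬low=1−0.21=0.79; AND[min(a, b)] → w = 0.79
Weighted average = (0.21·19.0 + 0.21·32.0 + 0.31·26.0 + 0.39·-4.0 + 0.79·4.0) / (0.21 + 0.21 + 0.31 + 0.39 + 0.79)
  = 20.3700 / 1.9100 = 10.665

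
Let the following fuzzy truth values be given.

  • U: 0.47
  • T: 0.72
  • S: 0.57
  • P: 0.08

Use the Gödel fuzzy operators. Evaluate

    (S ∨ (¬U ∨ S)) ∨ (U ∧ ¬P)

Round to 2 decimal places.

0.57

¬U = 1 − 0.47 = 0.53
¬U ∨ S = max(a, b) on (0.53, 0.57) = 0.57
S ∨ (¬U ∨ S) = max(a, b) on (0.57, 0.57) = 0.57
¬P = 1 − 0.08 = 0.92
U ∧ ¬P = min(a, b) on (0.47, 0.92) = 0.47
(S ∨ (¬U ∨ S)) ∨ (U ∧ ¬P) = max(a, b) on (0.57, 0.47) = 0.57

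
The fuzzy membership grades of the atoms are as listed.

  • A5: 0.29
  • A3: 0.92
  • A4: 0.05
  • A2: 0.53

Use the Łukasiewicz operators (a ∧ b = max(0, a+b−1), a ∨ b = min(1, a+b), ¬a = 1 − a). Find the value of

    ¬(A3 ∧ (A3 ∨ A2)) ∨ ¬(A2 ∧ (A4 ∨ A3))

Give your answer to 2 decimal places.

A3 ∨ A2 = min(1, a+b) on (0.92, 0.53) = 1.00
A3 ∧ (A3 ∨ A2) = max(0, a+b−1) on (0.92, 1.00) = 0.92
¬(A3 ∧ (A3 ∨ A2)) = 1 − 0.92 = 0.08
A4 ∨ A3 = min(1, a+b) on (0.05, 0.92) = 0.97
A2 ∧ (A4 ∨ A3) = max(0, a+b−1) on (0.53, 0.97) = 0.50
¬(A2 ∧ (A4 ∨ A3)) = 1 − 0.50 = 0.50
¬(A3 ∧ (A3 ∨ A2)) ∨ ¬(A2 ∧ (A4 ∨ A3)) = min(1, a+b) on (0.08, 0.50) = 0.58

0.58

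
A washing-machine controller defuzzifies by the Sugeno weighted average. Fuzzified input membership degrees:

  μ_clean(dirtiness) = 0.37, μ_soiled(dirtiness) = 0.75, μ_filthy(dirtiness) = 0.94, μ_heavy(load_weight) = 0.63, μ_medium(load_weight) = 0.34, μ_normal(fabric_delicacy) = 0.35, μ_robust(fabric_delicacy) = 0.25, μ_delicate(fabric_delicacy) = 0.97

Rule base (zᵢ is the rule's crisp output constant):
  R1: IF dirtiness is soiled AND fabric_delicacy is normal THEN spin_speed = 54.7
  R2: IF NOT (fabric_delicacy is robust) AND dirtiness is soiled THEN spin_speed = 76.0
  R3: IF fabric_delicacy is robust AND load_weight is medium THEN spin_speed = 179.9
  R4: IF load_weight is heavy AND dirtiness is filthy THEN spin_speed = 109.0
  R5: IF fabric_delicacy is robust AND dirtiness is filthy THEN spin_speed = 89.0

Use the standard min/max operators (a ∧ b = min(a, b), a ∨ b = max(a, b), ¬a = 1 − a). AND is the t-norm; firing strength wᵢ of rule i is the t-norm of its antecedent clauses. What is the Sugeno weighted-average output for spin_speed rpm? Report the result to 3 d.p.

95.085

R1 (z=54.7): soiled=0.75, normal=0.35; AND[min(a, b)] → w = 0.35
R2 (z=76.0): ¬robust=1−0.25=0.75, soiled=0.75; AND[min(a, b)] → w = 0.75
R3 (z=179.9): robust=0.25, medium=0.34; AND[min(a, b)] → w = 0.25
R4 (z=109.0): heavy=0.63, filthy=0.94; AND[min(a, b)] → w = 0.63
R5 (z=89.0): robust=0.25, filthy=0.94; AND[min(a, b)] → w = 0.25
Weighted average = (0.35·54.7 + 0.75·76.0 + 0.25·179.9 + 0.63·109.0 + 0.25·89.0) / (0.35 + 0.75 + 0.25 + 0.63 + 0.25)
  = 212.0400 / 2.2300 = 95.085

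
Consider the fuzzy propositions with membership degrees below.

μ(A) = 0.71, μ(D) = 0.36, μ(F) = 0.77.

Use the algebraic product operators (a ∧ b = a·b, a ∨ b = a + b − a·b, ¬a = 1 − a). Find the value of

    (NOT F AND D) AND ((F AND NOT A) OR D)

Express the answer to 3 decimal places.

NOT F = 1 − 0.7700 = 0.2300
NOT F AND D = a·b on (0.2300, 0.3600) = 0.0828
NOT A = 1 − 0.7100 = 0.2900
F AND NOT A = a·b on (0.7700, 0.2900) = 0.2233
(F AND NOT A) OR D = a + b − a·b on (0.2233, 0.3600) = 0.5029
(NOT F AND D) AND ((F AND NOT A) OR D) = a·b on (0.0828, 0.5029) = 0.0416

0.042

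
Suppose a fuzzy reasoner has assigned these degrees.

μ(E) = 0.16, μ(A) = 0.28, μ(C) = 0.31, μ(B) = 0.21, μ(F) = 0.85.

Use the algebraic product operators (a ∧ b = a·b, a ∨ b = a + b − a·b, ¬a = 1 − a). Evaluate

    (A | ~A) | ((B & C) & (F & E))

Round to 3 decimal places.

0.800

~A = 1 − 0.2800 = 0.7200
A | ~A = a + b − a·b on (0.2800, 0.7200) = 0.7984
B & C = a·b on (0.2100, 0.3100) = 0.0651
F & E = a·b on (0.8500, 0.1600) = 0.1360
(B & C) & (F & E) = a·b on (0.0651, 0.1360) = 0.0089
(A | ~A) | ((B & C) & (F & E)) = a + b − a·b on (0.7984, 0.0089) = 0.8002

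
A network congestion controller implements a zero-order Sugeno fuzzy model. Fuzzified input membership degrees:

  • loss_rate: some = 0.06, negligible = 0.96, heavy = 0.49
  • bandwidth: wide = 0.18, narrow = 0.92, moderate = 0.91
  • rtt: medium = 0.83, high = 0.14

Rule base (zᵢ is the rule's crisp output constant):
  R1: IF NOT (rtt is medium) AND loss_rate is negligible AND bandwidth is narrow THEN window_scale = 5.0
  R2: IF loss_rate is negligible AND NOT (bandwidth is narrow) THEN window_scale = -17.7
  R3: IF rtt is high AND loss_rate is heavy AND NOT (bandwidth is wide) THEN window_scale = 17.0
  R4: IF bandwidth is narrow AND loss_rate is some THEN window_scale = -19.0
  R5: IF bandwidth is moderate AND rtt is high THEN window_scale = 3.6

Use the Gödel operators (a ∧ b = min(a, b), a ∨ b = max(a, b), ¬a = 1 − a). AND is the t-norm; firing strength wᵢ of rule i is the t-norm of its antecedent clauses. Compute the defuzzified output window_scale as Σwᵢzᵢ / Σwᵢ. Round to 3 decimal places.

R1 (z=5.0): ¬medium=1−0.83=0.17, negligible=0.96, narrow=0.92; AND[min(a, b)] → w = 0.17
R2 (z=-17.7): negligible=0.96, ¬narrow=1−0.92=0.08; AND[min(a, b)] → w = 0.08
R3 (z=17.0): high=0.14, heavy=0.49, ¬wide=1−0.18=0.82; AND[min(a, b)] → w = 0.14
R4 (z=-19.0): narrow=0.92, some=0.06; AND[min(a, b)] → w = 0.06
R5 (z=3.6): moderate=0.91, high=0.14; AND[min(a, b)] → w = 0.14
Weighted average = (0.17·5.0 + 0.08·-17.7 + 0.14·17.0 + 0.06·-19.0 + 0.14·3.6) / (0.17 + 0.08 + 0.14 + 0.06 + 0.14)
  = 1.1780 / 0.5900 = 1.997

1.997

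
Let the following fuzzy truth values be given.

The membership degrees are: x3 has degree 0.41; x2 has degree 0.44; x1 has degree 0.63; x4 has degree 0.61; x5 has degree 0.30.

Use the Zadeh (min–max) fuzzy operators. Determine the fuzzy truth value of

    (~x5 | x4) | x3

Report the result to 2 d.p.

~x5 = 1 − 0.30 = 0.70
~x5 | x4 = max(a, b) on (0.70, 0.61) = 0.70
(~x5 | x4) | x3 = max(a, b) on (0.70, 0.41) = 0.70

0.70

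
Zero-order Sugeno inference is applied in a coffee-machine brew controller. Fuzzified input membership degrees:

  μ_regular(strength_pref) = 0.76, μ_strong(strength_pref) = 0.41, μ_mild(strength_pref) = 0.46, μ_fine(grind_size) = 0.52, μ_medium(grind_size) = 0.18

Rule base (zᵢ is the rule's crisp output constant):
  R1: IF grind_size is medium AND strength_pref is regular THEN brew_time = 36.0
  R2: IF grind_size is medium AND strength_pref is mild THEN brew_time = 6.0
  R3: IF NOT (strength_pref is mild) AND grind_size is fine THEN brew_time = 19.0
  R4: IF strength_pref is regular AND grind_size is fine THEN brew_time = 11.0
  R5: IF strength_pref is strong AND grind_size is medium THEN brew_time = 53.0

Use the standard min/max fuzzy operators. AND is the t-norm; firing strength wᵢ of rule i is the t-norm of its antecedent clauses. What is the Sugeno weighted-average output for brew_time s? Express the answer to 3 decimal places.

R1 (z=36.0): medium=0.18, regular=0.76; AND[min(a, b)] → w = 0.18
R2 (z=6.0): medium=0.18, mild=0.46; AND[min(a, b)] → w = 0.18
R3 (z=19.0): ¬mild=1−0.46=0.54, fine=0.52; AND[min(a, b)] → w = 0.52
R4 (z=11.0): regular=0.76, fine=0.52; AND[min(a, b)] → w = 0.52
R5 (z=53.0): strong=0.41, medium=0.18; AND[min(a, b)] → w = 0.18
Weighted average = (0.18·36.0 + 0.18·6.0 + 0.52·19.0 + 0.52·11.0 + 0.18·53.0) / (0.18 + 0.18 + 0.52 + 0.52 + 0.18)
  = 32.7000 / 1.5800 = 20.696

20.696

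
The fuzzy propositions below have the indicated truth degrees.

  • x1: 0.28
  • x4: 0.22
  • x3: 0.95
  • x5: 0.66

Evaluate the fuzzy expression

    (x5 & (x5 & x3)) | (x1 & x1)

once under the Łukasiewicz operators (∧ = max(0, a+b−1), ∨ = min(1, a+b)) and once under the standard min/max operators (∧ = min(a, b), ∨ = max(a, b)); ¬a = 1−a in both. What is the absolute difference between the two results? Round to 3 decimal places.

0.390

Under Łukasiewicz:
  x5 & x3 = max(0, a+b−1) on (0.66, 0.95) = 0.61
  x5 & (x5 & x3) = max(0, a+b−1) on (0.66, 0.61) = 0.27
  x1 & x1 = max(0, a+b−1) on (0.28, 0.28) = 0.00
  (x5 & (x5 & x3)) | (x1 & x1) = min(1, a+b) on (0.27, 0.00) = 0.27
  → value = 0.2700
Under standard min/max:
  x5 & x3 = min(a, b) on (0.66, 0.95) = 0.66
  x5 & (x5 & x3) = min(a, b) on (0.66, 0.66) = 0.66
  x1 & x1 = min(a, b) on (0.28, 0.28) = 0.28
  (x5 & (x5 & x3)) | (x1 & x1) = max(a, b) on (0.66, 0.28) = 0.66
  → value = 0.6600
|0.2700 − 0.6600| = 0.390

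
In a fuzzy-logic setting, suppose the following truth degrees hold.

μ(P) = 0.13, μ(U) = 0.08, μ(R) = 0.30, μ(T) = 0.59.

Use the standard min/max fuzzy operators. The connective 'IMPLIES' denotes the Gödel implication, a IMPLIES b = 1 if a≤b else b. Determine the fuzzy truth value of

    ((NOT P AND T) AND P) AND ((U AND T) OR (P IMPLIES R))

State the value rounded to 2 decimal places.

0.13

NOT P = 1 − 0.13 = 0.87
NOT P AND T = min(a, b) on (0.87, 0.59) = 0.59
(NOT P AND T) AND P = min(a, b) on (0.59, 0.13) = 0.13
U AND T = min(a, b) on (0.08, 0.59) = 0.08
P IMPLIES R  [Gödel: 1 if a≤b else b] with a=0.13, b=0.30 → 1.00
(U AND T) OR (P IMPLIES R) = max(a, b) on (0.08, 1.00) = 1.00
((NOT P AND T) AND P) AND ((U AND T) OR (P IMPLIES R)) = min(a, b) on (0.13, 1.00) = 0.13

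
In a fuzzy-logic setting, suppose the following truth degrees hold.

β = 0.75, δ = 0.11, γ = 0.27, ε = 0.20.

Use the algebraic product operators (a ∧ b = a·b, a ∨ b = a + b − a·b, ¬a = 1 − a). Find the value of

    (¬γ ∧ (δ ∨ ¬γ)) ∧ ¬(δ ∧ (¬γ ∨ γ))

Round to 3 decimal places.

0.506

¬γ = 1 − 0.2700 = 0.7300
¬γ = 1 − 0.2700 = 0.7300
δ ∨ ¬γ = a + b − a·b on (0.1100, 0.7300) = 0.7597
¬γ ∧ (δ ∨ ¬γ) = a·b on (0.7300, 0.7597) = 0.5546
¬γ = 1 − 0.2700 = 0.7300
¬γ ∨ γ = a + b − a·b on (0.7300, 0.2700) = 0.8029
δ ∧ (¬γ ∨ γ) = a·b on (0.1100, 0.8029) = 0.0883
¬(δ ∧ (¬γ ∨ γ)) = 1 − 0.0883 = 0.9117
(¬γ ∧ (δ ∨ ¬γ)) ∧ ¬(δ ∧ (¬γ ∨ γ)) = a·b on (0.5546, 0.9117) = 0.5056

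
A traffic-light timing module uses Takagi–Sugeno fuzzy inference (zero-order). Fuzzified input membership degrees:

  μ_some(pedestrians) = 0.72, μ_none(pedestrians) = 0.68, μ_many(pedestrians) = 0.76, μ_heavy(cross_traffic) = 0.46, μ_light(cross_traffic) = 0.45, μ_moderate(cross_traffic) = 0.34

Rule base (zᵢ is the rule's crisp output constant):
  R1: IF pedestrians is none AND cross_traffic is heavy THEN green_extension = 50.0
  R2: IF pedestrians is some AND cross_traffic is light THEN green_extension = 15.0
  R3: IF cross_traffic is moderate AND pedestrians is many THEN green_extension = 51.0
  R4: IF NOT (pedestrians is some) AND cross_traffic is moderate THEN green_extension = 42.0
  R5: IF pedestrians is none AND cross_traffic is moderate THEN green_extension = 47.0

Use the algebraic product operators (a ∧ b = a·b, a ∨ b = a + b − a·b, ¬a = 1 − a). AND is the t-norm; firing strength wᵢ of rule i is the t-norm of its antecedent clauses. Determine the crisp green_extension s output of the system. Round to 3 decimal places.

R1 (z=50.0): none=0.68, heavy=0.46; AND[a·b] → w = 0.3128
R2 (z=15.0): some=0.72, light=0.45; AND[a·b] → w = 0.3240
R3 (z=51.0): moderate=0.34, many=0.76; AND[a·b] → w = 0.2584
R4 (z=42.0): ¬some=1−0.72=0.28, moderate=0.34; AND[a·b] → w = 0.0952
R5 (z=47.0): none=0.68, moderate=0.34; AND[a·b] → w = 0.2312
Weighted average = (0.3128·50.0 + 0.3240·15.0 + 0.2584·51.0 + 0.0952·42.0 + 0.2312·47.0) / (0.3128 + 0.3240 + 0.2584 + 0.0952 + 0.2312)
  = 48.5432 / 1.2216 = 39.737

39.737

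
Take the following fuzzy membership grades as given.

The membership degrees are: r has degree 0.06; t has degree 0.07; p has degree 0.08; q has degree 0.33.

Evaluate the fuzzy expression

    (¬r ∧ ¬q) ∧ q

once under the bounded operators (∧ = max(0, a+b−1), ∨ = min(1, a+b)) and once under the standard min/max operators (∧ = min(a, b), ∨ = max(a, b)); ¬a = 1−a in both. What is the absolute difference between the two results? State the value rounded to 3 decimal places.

Under bounded:
  ¬r = 1 − 0.06 = 0.94
  ¬q = 1 − 0.33 = 0.67
  ¬r ∧ ¬q = max(0, a+b−1) on (0.94, 0.67) = 0.61
  (¬r ∧ ¬q) ∧ q = max(0, a+b−1) on (0.61, 0.33) = 0.00
  → value = 0.0000
Under standard min/max:
  ¬r = 1 − 0.06 = 0.94
  ¬q = 1 − 0.33 = 0.67
  ¬r ∧ ¬q = min(a, b) on (0.94, 0.67) = 0.67
  (¬r ∧ ¬q) ∧ q = min(a, b) on (0.67, 0.33) = 0.33
  → value = 0.3300
|0.0000 − 0.3300| = 0.330

0.330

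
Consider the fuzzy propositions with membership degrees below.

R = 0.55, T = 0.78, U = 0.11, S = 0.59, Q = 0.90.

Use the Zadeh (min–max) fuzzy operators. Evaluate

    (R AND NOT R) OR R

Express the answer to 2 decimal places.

0.55

NOT R = 1 − 0.55 = 0.45
R AND NOT R = min(a, b) on (0.55, 0.45) = 0.45
(R AND NOT R) OR R = max(a, b) on (0.45, 0.55) = 0.55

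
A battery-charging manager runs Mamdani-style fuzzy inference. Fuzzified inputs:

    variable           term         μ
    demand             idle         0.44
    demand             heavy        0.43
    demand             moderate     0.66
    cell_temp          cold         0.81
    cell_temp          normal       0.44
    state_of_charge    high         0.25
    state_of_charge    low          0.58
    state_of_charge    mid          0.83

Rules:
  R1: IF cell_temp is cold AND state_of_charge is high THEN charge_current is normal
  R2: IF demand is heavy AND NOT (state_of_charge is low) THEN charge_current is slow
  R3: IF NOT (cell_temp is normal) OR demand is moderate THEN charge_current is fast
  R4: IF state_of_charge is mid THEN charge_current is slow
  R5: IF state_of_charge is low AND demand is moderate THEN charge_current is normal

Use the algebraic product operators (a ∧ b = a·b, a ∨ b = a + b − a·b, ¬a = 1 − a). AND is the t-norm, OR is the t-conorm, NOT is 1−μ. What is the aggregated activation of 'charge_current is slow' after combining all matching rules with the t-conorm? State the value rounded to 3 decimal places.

R1: cold=0.81, high=0.25; AND[a·b] → w = 0.2025
R2: heavy=0.43, ¬low=1−0.58=0.42; AND[a·b] → w = 0.1806
R3: ¬normal=1−0.44=0.56, moderate=0.66; OR[a + b − a·b] → w = 0.8504
R4: mid=0.83 → w = 0.8300
R5: low=0.58, moderate=0.66; AND[a·b] → w = 0.3828
Rules with consequent 'slow': {R2, R4} → strengths 0.1806, 0.8300
Aggregate via t-conorm [a + b − a·b]: 0.8607

0.861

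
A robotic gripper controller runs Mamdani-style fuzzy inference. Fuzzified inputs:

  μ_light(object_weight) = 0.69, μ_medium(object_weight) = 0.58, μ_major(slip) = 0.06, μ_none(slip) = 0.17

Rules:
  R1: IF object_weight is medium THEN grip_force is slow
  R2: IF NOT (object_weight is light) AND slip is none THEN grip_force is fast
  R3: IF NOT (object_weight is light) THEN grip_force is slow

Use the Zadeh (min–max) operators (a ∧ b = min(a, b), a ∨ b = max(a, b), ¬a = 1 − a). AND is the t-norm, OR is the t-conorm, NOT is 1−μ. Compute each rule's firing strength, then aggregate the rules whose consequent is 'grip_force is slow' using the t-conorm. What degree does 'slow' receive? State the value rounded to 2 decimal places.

0.58

R1: medium=0.58 → w = 0.58
R2: ¬light=1−0.69=0.31, none=0.17; AND[min(a, b)] → w = 0.17
R3: ¬light=1−0.69=0.31 → w = 0.31
Rules with consequent 'slow': {R1, R3} → strengths 0.58, 0.31
Aggregate via t-conorm [max(a, b)]: 0.58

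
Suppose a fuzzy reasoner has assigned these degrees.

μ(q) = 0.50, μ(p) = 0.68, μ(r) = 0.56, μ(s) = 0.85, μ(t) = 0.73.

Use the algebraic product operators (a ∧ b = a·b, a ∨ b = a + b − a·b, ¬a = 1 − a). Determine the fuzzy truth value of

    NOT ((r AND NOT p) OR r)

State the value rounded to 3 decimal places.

0.361

NOT p = 1 − 0.6800 = 0.3200
r AND NOT p = a·b on (0.5600, 0.3200) = 0.1792
(r AND NOT p) OR r = a + b − a·b on (0.1792, 0.5600) = 0.6388
NOT ((r AND NOT p) OR r) = 1 − 0.6388 = 0.3612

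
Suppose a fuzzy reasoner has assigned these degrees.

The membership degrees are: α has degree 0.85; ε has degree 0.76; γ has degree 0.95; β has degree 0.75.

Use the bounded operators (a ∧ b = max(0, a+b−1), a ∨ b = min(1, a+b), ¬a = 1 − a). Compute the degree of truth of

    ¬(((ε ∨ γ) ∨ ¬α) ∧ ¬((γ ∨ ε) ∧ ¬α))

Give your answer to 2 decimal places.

0.15

ε ∨ γ = min(1, a+b) on (0.76, 0.95) = 1.00
¬α = 1 − 0.85 = 0.15
(ε ∨ γ) ∨ ¬α = min(1, a+b) on (1.00, 0.15) = 1.00
γ ∨ ε = min(1, a+b) on (0.95, 0.76) = 1.00
¬α = 1 − 0.85 = 0.15
(γ ∨ ε) ∧ ¬α = max(0, a+b−1) on (1.00, 0.15) = 0.15
¬((γ ∨ ε) ∧ ¬α) = 1 − 0.15 = 0.85
((ε ∨ γ) ∨ ¬α) ∧ ¬((γ ∨ ε) ∧ ¬α) = max(0, a+b−1) on (1.00, 0.85) = 0.85
¬(((ε ∨ γ) ∨ ¬α) ∧ ¬((γ ∨ ε) ∧ ¬α)) = 1 − 0.85 = 0.15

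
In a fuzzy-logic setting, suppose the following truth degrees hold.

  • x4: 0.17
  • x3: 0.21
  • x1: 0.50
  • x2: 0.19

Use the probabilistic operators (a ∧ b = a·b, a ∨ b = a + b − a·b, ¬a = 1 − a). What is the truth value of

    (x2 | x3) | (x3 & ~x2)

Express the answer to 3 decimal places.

x2 | x3 = a + b − a·b on (0.1900, 0.2100) = 0.3601
~x2 = 1 − 0.1900 = 0.8100
x3 & ~x2 = a·b on (0.2100, 0.8100) = 0.1701
(x2 | x3) | (x3 & ~x2) = a + b − a·b on (0.3601, 0.1701) = 0.4689

0.469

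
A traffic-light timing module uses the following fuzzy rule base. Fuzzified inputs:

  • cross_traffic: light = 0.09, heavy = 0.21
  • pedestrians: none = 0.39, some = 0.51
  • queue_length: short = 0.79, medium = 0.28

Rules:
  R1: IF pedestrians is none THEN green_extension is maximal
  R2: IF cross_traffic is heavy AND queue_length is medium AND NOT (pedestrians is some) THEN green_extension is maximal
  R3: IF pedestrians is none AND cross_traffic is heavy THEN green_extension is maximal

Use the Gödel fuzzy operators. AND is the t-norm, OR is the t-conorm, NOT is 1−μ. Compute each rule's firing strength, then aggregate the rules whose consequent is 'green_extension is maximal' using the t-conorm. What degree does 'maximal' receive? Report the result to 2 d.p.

R1: none=0.39 → w = 0.39
R2: heavy=0.21, medium=0.28, ¬some=1−0.51=0.49; AND[min(a, b)] → w = 0.21
R3: none=0.39, heavy=0.21; AND[min(a, b)] → w = 0.21
Rules with consequent 'maximal': {R1, R2, R3} → strengths 0.39, 0.21, 0.21
Aggregate via t-conorm [max(a, b)]: 0.39

0.39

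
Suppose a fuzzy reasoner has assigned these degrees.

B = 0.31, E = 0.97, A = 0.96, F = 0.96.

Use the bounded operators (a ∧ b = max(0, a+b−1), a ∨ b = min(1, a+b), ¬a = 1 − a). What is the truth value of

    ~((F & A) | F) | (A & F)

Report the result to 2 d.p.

F & A = max(0, a+b−1) on (0.96, 0.96) = 0.92
(F & A) | F = min(1, a+b) on (0.92, 0.96) = 1.00
~((F & A) | F) = 1 − 1.00 = 0.00
A & F = max(0, a+b−1) on (0.96, 0.96) = 0.92
~((F & A) | F) | (A & F) = min(1, a+b) on (0.00, 0.92) = 0.92

0.92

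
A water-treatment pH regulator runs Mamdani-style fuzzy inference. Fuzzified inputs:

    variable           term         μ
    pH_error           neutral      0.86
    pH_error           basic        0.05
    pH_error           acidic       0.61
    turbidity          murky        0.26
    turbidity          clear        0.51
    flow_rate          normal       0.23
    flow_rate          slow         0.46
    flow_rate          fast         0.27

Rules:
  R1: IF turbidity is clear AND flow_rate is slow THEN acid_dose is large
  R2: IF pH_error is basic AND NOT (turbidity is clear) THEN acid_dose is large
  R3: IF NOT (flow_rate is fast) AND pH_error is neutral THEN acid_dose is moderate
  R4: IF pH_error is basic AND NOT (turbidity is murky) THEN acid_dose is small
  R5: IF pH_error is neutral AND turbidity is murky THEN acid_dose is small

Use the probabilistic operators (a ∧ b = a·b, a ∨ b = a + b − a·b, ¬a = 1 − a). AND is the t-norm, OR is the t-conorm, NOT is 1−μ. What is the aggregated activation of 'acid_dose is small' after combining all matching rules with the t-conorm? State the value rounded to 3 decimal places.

R1: clear=0.51, slow=0.46; AND[a·b] → w = 0.2346
R2: basic=0.05, ¬clear=1−0.51=0.49; AND[a·b] → w = 0.0245
R3: ¬fast=1−0.27=0.73, neutral=0.86; AND[a·b] → w = 0.6278
R4: basic=0.05, ¬murky=1−0.26=0.74; AND[a·b] → w = 0.0370
R5: neutral=0.86, murky=0.26; AND[a·b] → w = 0.2236
Rules with consequent 'small': {R4, R5} → strengths 0.0370, 0.2236
Aggregate via t-conorm [a + b − a·b]: 0.2523

0.252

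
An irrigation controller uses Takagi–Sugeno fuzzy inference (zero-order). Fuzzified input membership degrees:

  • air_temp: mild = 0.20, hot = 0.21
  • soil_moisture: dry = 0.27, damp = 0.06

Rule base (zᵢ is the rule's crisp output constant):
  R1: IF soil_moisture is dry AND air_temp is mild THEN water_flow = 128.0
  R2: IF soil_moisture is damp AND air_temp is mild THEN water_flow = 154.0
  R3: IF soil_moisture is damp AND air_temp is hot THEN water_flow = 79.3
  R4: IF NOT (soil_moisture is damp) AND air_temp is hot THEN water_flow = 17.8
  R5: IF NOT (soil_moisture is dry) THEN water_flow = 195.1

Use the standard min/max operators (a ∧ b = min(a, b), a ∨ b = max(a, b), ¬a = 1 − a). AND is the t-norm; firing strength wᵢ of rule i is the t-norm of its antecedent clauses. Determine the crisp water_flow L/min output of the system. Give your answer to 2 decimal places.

R1 (z=128.0): dry=0.27, mild=0.20; AND[min(a, b)] → w = 0.20
R2 (z=154.0): damp=0.06, mild=0.20; AND[min(a, b)] → w = 0.06
R3 (z=79.3): damp=0.06, hot=0.21; AND[min(a, b)] → w = 0.06
R4 (z=17.8): ¬damp=1−0.06=0.94, hot=0.21; AND[min(a, b)] → w = 0.21
R5 (z=195.1): ¬dry=1−0.27=0.73 → w = 0.73
Weighted average = (0.20·128.0 + 0.06·154.0 + 0.06·79.3 + 0.21·17.8 + 0.73·195.1) / (0.20 + 0.06 + 0.06 + 0.21 + 0.73)
  = 185.7590 / 1.2600 = 147.43

147.43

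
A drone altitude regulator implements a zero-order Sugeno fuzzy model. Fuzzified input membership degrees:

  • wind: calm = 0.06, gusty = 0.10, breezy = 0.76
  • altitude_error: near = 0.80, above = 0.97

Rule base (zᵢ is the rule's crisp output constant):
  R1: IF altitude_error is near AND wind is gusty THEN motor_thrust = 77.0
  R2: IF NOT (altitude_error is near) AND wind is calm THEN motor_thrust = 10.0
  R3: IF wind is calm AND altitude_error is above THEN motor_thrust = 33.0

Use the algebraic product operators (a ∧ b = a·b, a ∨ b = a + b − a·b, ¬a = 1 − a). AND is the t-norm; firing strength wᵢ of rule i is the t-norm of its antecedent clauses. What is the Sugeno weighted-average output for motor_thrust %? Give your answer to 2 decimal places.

R1 (z=77.0): near=0.80, gusty=0.10; AND[a·b] → w = 0.0800
R2 (z=10.0): ¬near=1−0.80=0.20, calm=0.06; AND[a·b] → w = 0.0120
R3 (z=33.0): calm=0.06, above=0.97; AND[a·b] → w = 0.0582
Weighted average = (0.0800·77.0 + 0.0120·10.0 + 0.0582·33.0) / (0.0800 + 0.0120 + 0.0582)
  = 8.2006 / 0.1502 = 54.60

54.60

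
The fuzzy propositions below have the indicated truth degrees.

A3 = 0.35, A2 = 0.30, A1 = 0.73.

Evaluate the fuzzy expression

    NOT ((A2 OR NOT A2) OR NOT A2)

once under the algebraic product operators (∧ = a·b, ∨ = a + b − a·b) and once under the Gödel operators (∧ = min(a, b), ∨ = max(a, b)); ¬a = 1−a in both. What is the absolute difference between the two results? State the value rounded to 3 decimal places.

Under algebraic product:
  NOT A2 = 1 − 0.3000 = 0.7000
  A2 OR NOT A2 = a + b − a·b on (0.3000, 0.7000) = 0.7900
  NOT A2 = 1 − 0.3000 = 0.7000
  (A2 OR NOT A2) OR NOT A2 = a + b − a·b on (0.7900, 0.7000) = 0.9370
  NOT ((A2 OR NOT A2) OR NOT A2) = 1 − 0.9370 = 0.0630
  → value = 0.0630
Under Gödel:
  NOT A2 = 1 − 0.30 = 0.70
  A2 OR NOT A2 = max(a, b) on (0.30, 0.70) = 0.70
  NOT A2 = 1 − 0.30 = 0.70
  (A2 OR NOT A2) OR NOT A2 = max(a, b) on (0.70, 0.70) = 0.70
  NOT ((A2 OR NOT A2) OR NOT A2) = 1 − 0.70 = 0.30
  → value = 0.3000
|0.0630 − 0.3000| = 0.237

0.237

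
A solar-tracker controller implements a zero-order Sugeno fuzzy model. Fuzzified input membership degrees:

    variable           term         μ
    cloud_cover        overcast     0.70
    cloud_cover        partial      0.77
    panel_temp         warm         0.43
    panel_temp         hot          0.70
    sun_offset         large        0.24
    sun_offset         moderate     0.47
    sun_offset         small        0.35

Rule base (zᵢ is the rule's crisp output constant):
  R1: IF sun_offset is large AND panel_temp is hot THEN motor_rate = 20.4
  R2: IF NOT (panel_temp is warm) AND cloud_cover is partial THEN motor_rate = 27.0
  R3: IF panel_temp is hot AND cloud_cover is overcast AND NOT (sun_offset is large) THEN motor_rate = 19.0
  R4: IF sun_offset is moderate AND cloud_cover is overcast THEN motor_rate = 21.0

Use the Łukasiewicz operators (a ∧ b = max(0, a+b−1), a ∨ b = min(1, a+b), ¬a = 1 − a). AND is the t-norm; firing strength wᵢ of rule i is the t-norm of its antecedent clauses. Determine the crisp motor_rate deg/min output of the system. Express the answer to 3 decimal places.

R1 (z=20.4): large=0.24, hot=0.70; AND[max(0, a+b−1)] → w = 0.00
R2 (z=27.0): ¬warm=1−0.43=0.57, partial=0.77; AND[max(0, a+b−1)] → w = 0.34
R3 (z=19.0): hot=0.70, overcast=0.70, ¬large=1−0.24=0.76; AND[max(0, a+b−1)] → w = 0.16
R4 (z=21.0): moderate=0.47, overcast=0.70; AND[max(0, a+b−1)] → w = 0.17
Weighted average = (0.00·20.4 + 0.34·27.0 + 0.16·19.0 + 0.17·21.0) / (0.00 + 0.34 + 0.16 + 0.17)
  = 15.7900 / 0.6700 = 23.567

23.567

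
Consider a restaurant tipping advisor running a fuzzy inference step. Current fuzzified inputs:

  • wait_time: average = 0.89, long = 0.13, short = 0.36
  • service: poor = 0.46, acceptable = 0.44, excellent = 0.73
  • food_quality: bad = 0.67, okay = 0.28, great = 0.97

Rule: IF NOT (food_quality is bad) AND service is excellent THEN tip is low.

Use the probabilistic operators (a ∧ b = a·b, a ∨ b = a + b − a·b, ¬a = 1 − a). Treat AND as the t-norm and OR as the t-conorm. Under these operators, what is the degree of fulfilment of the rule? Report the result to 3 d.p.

firing strength: ¬bad=1−0.67=0.33, excellent=0.73; AND[a·b] → w = 0.2409

0.241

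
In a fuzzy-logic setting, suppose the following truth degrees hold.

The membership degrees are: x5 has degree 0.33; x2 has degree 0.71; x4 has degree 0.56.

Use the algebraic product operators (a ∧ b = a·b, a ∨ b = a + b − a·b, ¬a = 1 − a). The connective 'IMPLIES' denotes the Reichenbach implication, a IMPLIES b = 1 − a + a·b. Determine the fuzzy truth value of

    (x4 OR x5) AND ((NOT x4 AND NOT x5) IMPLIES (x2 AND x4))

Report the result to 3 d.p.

0.580

x4 OR x5 = a + b − a·b on (0.5600, 0.3300) = 0.7052
NOT x4 = 1 − 0.5600 = 0.4400
NOT x5 = 1 − 0.3300 = 0.6700
NOT x4 AND NOT x5 = a·b on (0.4400, 0.6700) = 0.2948
x2 AND x4 = a·b on (0.7100, 0.5600) = 0.3976
(NOT x4 AND NOT x5) IMPLIES (x2 AND x4)  [Reichenbach: 1 − a + a·b] with a=0.2948, b=0.3976 → 0.8224
(x4 OR x5) AND ((NOT x4 AND NOT x5) IMPLIES (x2 AND x4)) = a·b on (0.7052, 0.8224) = 0.5800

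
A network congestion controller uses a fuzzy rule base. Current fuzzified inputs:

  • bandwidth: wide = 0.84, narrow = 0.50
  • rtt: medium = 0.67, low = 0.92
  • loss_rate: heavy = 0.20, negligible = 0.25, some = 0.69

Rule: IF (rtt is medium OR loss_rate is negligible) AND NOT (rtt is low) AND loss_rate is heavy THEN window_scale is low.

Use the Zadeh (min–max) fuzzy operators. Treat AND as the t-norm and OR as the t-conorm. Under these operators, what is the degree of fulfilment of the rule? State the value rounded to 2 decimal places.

firing strength: (medium=0.67 OR negligible=0.25) = 0.67; AND[min(a, b)] with ¬low=1−0.92=0.08, heavy=0.20 → w = 0.08

0.08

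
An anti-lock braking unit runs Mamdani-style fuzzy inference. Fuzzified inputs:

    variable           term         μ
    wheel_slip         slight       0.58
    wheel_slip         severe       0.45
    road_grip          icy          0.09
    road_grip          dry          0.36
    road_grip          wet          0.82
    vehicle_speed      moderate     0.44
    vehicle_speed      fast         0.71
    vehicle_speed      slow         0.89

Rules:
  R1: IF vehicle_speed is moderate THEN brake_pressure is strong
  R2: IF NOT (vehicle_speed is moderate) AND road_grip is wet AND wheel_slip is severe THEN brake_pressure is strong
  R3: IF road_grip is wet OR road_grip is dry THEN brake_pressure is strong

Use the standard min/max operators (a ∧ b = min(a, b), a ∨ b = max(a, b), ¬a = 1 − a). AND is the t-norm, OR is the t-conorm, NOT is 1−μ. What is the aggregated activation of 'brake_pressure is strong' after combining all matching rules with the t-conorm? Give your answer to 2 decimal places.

0.82

R1: moderate=0.44 → w = 0.44
R2: ¬moderate=1−0.44=0.56, wet=0.82, severe=0.45; AND[min(a, b)] → w = 0.45
R3: wet=0.82, dry=0.36; OR[max(a, b)] → w = 0.82
Rules with consequent 'strong': {R1, R2, R3} → strengths 0.44, 0.45, 0.82
Aggregate via t-conorm [max(a, b)]: 0.82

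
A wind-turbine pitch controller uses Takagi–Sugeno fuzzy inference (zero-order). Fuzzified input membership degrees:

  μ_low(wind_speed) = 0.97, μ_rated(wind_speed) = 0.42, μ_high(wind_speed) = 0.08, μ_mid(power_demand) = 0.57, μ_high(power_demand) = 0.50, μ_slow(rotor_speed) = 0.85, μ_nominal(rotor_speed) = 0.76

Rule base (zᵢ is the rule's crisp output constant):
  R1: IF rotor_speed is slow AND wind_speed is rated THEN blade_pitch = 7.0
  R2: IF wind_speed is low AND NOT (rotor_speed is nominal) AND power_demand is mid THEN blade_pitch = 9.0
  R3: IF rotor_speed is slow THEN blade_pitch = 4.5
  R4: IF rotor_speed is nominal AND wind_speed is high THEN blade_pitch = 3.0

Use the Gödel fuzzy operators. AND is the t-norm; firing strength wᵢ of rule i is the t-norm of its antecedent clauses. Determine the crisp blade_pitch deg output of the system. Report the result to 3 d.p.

R1 (z=7.0): slow=0.85, rated=0.42; AND[min(a, b)] → w = 0.42
R2 (z=9.0): low=0.97, ¬nominal=1−0.76=0.24, mid=0.57; AND[min(a, b)] → w = 0.24
R3 (z=4.5): slow=0.85 → w = 0.85
R4 (z=3.0): nominal=0.76, high=0.08; AND[min(a, b)] → w = 0.08
Weighted average = (0.42·7.0 + 0.24·9.0 + 0.85·4.5 + 0.08·3.0) / (0.42 + 0.24 + 0.85 + 0.08)
  = 9.1650 / 1.5900 = 5.764

5.764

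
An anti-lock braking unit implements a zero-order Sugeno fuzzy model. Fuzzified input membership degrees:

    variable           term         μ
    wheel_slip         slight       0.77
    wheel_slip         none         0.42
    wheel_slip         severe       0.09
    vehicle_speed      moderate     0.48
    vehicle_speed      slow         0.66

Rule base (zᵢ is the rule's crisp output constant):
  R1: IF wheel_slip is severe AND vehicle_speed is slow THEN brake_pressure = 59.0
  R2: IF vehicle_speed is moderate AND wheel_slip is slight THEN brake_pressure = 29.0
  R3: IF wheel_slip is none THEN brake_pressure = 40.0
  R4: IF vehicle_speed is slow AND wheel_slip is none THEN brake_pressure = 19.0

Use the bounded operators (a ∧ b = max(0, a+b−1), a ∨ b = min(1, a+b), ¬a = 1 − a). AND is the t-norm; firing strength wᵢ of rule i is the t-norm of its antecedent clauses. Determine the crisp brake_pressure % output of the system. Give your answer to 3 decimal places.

R1 (z=59.0): severe=0.09, slow=0.66; AND[max(0, a+b−1)] → w = 0.00
R2 (z=29.0): moderate=0.48, slight=0.77; AND[max(0, a+b−1)] → w = 0.25
R3 (z=40.0): none=0.42 → w = 0.42
R4 (z=19.0): slow=0.66, none=0.42; AND[max(0, a+b−1)] → w = 0.08
Weighted average = (0.00·59.0 + 0.25·29.0 + 0.42·40.0 + 0.08·19.0) / (0.00 + 0.25 + 0.42 + 0.08)
  = 25.5700 / 0.7500 = 34.093

34.093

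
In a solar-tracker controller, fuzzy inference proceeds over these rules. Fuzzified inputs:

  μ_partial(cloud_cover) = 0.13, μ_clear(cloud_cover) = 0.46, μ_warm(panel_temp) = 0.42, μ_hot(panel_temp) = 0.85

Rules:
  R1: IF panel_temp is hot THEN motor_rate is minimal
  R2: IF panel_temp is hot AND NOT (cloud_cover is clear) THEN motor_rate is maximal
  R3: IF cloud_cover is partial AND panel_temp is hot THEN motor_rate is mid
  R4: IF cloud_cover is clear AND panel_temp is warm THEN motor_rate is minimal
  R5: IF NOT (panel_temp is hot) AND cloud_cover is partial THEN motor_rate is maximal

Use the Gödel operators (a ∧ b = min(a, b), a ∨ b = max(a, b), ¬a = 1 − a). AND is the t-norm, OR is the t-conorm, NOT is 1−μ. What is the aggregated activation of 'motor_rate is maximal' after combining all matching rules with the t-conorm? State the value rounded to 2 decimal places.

R1: hot=0.85 → w = 0.85
R2: hot=0.85, ¬clear=1−0.46=0.54; AND[min(a, b)] → w = 0.54
R3: partial=0.13, hot=0.85; AND[min(a, b)] → w = 0.13
R4: clear=0.46, warm=0.42; AND[min(a, b)] → w = 0.42
R5: ¬hot=1−0.85=0.15, partial=0.13; AND[min(a, b)] → w = 0.13
Rules with consequent 'maximal': {R2, R5} → strengths 0.54, 0.13
Aggregate via t-conorm [max(a, b)]: 0.54

0.54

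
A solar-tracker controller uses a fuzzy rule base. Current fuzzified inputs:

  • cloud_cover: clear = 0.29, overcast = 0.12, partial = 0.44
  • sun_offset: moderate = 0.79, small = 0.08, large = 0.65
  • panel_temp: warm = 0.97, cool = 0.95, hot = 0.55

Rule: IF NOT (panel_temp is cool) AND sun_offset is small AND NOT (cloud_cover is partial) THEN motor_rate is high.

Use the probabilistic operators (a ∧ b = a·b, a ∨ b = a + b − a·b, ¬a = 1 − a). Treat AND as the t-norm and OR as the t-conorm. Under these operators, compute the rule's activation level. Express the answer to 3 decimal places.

firing strength: ¬cool=1−0.95=0.05, small=0.08, ¬partial=1−0.44=0.56; AND[a·b] → w = 0.0022

0.002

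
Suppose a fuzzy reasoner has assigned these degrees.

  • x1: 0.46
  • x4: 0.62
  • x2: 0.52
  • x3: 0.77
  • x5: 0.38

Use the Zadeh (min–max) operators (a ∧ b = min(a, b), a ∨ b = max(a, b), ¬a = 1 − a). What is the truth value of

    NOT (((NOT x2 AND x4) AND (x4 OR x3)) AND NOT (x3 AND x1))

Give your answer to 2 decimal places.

NOT x2 = 1 − 0.52 = 0.48
NOT x2 AND x4 = min(a, b) on (0.48, 0.62) = 0.48
x4 OR x3 = max(a, b) on (0.62, 0.77) = 0.77
(NOT x2 AND x4) AND (x4 OR x3) = min(a, b) on (0.48, 0.77) = 0.48
x3 AND x1 = min(a, b) on (0.77, 0.46) = 0.46
NOT (x3 AND x1) = 1 − 0.46 = 0.54
((NOT x2 AND x4) AND (x4 OR x3)) AND NOT (x3 AND x1) = min(a, b) on (0.48, 0.54) = 0.48
NOT (((NOT x2 AND x4) AND (x4 OR x3)) AND NOT (x3 AND x1)) = 1 − 0.48 = 0.52

0.52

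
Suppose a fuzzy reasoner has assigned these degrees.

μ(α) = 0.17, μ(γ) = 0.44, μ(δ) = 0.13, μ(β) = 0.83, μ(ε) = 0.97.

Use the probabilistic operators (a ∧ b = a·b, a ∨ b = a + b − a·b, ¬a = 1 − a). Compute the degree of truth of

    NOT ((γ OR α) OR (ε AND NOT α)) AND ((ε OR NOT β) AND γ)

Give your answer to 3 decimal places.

γ OR α = a + b − a·b on (0.4400, 0.1700) = 0.5352
NOT α = 1 − 0.1700 = 0.8300
ε AND NOT α = a·b on (0.9700, 0.8300) = 0.8051
(γ OR α) OR (ε AND NOT α) = a + b − a·b on (0.5352, 0.8051) = 0.9094
NOT ((γ OR α) OR (ε AND NOT α)) = 1 − 0.9094 = 0.0906
NOT β = 1 − 0.8300 = 0.1700
ε OR NOT β = a + b − a·b on (0.9700, 0.1700) = 0.9751
(ε OR NOT β) AND γ = a·b on (0.9751, 0.4400) = 0.4290
NOT ((γ OR α) OR (ε AND NOT α)) AND ((ε OR NOT β) AND γ) = a·b on (0.0906, 0.4290) = 0.0389

0.039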